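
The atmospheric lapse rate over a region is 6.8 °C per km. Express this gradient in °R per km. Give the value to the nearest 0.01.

12.24 °R/km

The quantity depends on a temperature interval, so only the ratio of degree sizes applies; the offset between the scales is irrelevant.
A change of 1°C is a change of 1.8°R, so 6.8 × 1.8 = 12.24.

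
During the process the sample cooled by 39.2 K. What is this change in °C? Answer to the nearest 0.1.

Kelvin and Celsius degrees are the same size, so the interval is unchanged: 39.2.

39.2°C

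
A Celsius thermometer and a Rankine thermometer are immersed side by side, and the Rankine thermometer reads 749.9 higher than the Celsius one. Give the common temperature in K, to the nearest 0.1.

595.9 K

Let x be the Celsius reading; then the Rankine reading is 1.8·x + 491.67.
(1.8·x + 491.67) - x = 749.9  ⇒  (0.8)·x = 258.23  ⇒  x = 322.7875°C.
In kelvin: 322.7875 + 273.15 = 595.9 K.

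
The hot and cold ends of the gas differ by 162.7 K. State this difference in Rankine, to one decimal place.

292.9°R

Only the scale ratio 1.8 matters for a change in temperature.
162.7 × 1.8 = 292.9.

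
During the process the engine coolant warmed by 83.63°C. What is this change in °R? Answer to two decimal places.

150.53°R

Only the scale ratio 1.8 matters for a change in temperature.
83.63 × 1.8 = 150.53.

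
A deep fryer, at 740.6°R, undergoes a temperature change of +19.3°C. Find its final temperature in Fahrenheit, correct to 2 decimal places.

Initial temperature in Celsius: (740.6 - 491.67) × 5/9 = 138.2944°C.
Final Celsius temperature: 138.2944 + 19.3000 = 157.5944°C.
In Fahrenheit: 157.5944 × 1.8 + 32 = 315.67°F.

315.67°F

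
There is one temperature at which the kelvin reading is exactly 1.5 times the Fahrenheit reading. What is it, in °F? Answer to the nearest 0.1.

270.4°F

Let F be the Fahrenheit reading. The kelvin reading is K = 5/9·F + 255.372.
Require K = 1.5·F: 5/9·F + 255.372 = 1.5·F.
(-17/18)·F = -255.372  ⇒  F = 270.4.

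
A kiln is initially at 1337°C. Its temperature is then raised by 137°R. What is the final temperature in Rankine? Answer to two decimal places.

The 137°R change is an interval, so only the factor 5/9 applies: +137 × 5/9 = +76.1111°C.
Final Celsius temperature: 1337.0000 + 76.1111 = 1413.1111°C.
In Rankine: 1413.1111 × 1.8 + 491.67 = 3035.27°R.

3035.27°R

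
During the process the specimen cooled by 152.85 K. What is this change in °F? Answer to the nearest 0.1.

275.1°F

Only the scale ratio 1.8 matters for a change in temperature.
152.85 × 1.8 = 275.1.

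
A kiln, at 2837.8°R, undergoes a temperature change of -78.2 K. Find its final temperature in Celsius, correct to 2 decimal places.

1225.21°C

Initial temperature in Celsius: (2837.8 - 491.67) × 5/9 = 1303.4056°C.
The 78.2 K change is an interval; Kelvin and Celsius degrees are the same size, so ΔC = -78.2°C.
Final Celsius temperature: 1303.4056 - 78.2000 = 1225.2056°C.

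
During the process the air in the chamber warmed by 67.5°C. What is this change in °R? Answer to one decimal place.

For a temperature interval the offset drops out; only the factor 1.8 applies.
67.5 × 1.8 = 121.5.

121.5°R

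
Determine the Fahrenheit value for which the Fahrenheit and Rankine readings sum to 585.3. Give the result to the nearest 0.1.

62.8°F

Let F be the Fahrenheit reading. The Rankine reading is R = 1·F + 459.67.
Require F + R = 585.3: (2)·F + 459.67 = 585.3.
F = (585.3 - 459.67) / (2) = 62.8.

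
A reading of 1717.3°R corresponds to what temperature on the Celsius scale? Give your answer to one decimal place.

In Celsius: (1717.3 - 491.67) × 5/9 = 680.9056°C.

680.9°C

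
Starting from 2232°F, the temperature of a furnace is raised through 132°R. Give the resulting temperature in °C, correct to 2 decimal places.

1295.56°C

Initial temperature in Celsius: (2232 - 32) × 5/9 = 1222.2222°C.
The 132°R change is an interval, so only the factor 5/9 applies: +132 × 5/9 = +73.3333°C.
Final Celsius temperature: 1222.2222 + 73.3333 = 1295.5556°C.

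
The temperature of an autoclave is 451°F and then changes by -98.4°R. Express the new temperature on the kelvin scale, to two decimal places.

Initial temperature in Celsius: (451 - 32) × 5/9 = 232.7778°C.
The 98.4°R change is an interval, so only the factor 5/9 applies: -98.4 × 5/9 = -54.6667°C.
Final Celsius temperature: 232.7778 - 54.6667 = 178.1111°C.
In kelvin: 178.1111 + 273.15 = 451.26 K.

451.26 K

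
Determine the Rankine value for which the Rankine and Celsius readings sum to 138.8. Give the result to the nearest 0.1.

Let R be the Rankine reading. The Celsius reading is C = 5/9·R - 273.15.
Require R + C = 138.8: (14/9)·R - 273.15 = 138.8.
R = (138.8 + 273.15) / (14/9) = 264.8.

264.8°R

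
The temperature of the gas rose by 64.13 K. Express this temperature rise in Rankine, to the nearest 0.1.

115.4°R

An interval of 1 K corresponds to 1.8°R.
64.13 × 1.8 = 115.4.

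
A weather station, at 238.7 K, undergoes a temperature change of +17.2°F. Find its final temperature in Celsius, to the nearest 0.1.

-24.9°C

Initial temperature in Celsius: 238.7 - 273.15 = -34.4500°C.
The 17.2°F change is an interval, so only the factor 5/9 applies: +17.2 × 5/9 = +9.5556°C.
Final Celsius temperature: -34.4500 + 9.5556 = -24.8944°C.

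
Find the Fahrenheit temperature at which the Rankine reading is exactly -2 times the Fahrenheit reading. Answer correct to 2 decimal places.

Let F be the Fahrenheit reading. The Rankine reading is R = 1·F + 459.67.
Require R = -2·F: 1·F + 459.67 = -2·F.
(3)·F = -459.67  ⇒  F = -153.22.

-153.22°F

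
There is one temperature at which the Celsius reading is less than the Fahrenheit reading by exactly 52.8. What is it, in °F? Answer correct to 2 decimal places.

Let F be the Fahrenheit reading. The Celsius reading is C = 5/9·F - 17.7778.
Require C - F = -52.8: (-4/9)·F - 17.7778 = -52.8.
F = (-52.8 + 17.7778) / (-4/9) = 78.80.

78.80°F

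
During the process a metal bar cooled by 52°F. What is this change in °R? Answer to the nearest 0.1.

Fahrenheit and Rankine degrees are the same size, so the interval is unchanged: 52.0.

52.0°R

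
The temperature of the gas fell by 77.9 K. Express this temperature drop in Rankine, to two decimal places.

An interval of 1 K corresponds to 1.8°R.
77.9 × 1.8 = 140.22.

140.22°R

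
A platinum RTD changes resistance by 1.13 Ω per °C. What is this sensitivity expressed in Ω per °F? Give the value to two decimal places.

0.63 Ω per °F

The quantity depends on a temperature interval, so only the ratio of degree sizes applies; the offset between the scales is irrelevant.
A change of 1°F is a change of 5/9°C, so per °F the value is 1.13 × 5/9 = 0.63.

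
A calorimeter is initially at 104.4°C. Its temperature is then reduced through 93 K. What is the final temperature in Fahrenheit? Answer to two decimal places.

52.52°F

The 93 K change is an interval; Kelvin and Celsius degrees are the same size, so ΔC = -93°C.
Final Celsius temperature: 104.4000 - 93.0000 = 11.4000°C.
In Fahrenheit: 11.4000 × 1.8 + 32 = 52.52°F.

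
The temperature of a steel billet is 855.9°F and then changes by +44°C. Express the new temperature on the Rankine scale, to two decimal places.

Initial temperature in Celsius: (855.9 - 32) × 5/9 = 457.7222°C.
Final Celsius temperature: 457.7222 + 44.0000 = 501.7222°C.
In Rankine: 501.7222 × 1.8 + 491.67 = 1394.77°R.

1394.77°R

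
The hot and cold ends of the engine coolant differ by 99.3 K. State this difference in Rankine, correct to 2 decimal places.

For a temperature interval the offset drops out; only the factor 1.8 applies.
99.3 × 1.8 = 178.74.

178.74°R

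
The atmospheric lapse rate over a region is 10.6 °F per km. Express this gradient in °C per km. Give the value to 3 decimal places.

Since only a temperature interval is involved, the additive offset between the scales drops out.
A change of 1°F is a change of 5/9°C, so 10.6 × 5/9 = 5.889.

5.889 °C/km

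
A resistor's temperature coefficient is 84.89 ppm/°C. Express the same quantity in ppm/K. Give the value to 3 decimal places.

The quantity depends on a temperature interval, so only the ratio of degree sizes applies; the offset between the scales is irrelevant.
A change of 1 K is a change of 1°C, so per K the value is 84.89 × 1 = 84.890.

84.890 ppm/K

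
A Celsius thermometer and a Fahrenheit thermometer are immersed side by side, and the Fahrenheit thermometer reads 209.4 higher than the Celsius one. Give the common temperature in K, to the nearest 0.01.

Let x be the Celsius reading; then the Fahrenheit reading is 1.8·x + 32.
(1.8·x + 32) - x = 209.4  ⇒  (0.8)·x = 177.4  ⇒  x = 221.7500°C.
In kelvin: 221.7500 + 273.15 = 494.90 K.

494.90 K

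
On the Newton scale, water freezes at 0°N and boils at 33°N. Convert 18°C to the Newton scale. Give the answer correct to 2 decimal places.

Linearly onto the Newton scale: 0 + (18.0000 / 100) × (33 - 0) = 5.94°N.

5.94°N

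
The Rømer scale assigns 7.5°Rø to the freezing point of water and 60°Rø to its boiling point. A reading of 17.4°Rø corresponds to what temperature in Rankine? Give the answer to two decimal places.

Linear interpolation between the fixed points: C = (17.4 - 7.5) × 100 / (60 - 7.5) = 18.8571°C.
Then 18.8571 × 1.8 + 491.67 = 525.61°R.

525.61°R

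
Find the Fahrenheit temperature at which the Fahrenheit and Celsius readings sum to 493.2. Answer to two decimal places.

Let F be the Fahrenheit reading. The Celsius reading is C = 5/9·F - 17.7778.
Require F + C = 493.2: (14/9)·F - 17.7778 = 493.2.
F = (493.2 + 17.7778) / (14/9) = 328.49.

328.49°F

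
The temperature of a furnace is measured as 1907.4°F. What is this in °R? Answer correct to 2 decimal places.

2367.07°R

In Celsius: (1907.4 - 32) × 5/9 = 1041.8889°C.
In Rankine: 1041.8889 × 1.8 + 491.67 = 2367.07°R.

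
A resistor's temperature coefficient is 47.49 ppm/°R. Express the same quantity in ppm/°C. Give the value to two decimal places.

The quantity depends on a temperature interval, so only the ratio of degree sizes applies; the offset between the scales is irrelevant.
A change of 1°C is a change of 1.8°R, so per °C the value is 47.49 × 1.8 = 85.48.

85.48 ppm/°C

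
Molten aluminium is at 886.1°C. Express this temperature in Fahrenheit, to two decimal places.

1626.98°F

In Fahrenheit: 886.1000 × 1.8 + 32 = 1626.98°F.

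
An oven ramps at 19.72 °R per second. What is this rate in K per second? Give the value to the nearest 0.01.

Since only a temperature interval is involved, the additive offset between the scales drops out.
A change of 1°R is a change of 5/9 K, so 19.72 × 5/9 = 10.96.

10.96 K/second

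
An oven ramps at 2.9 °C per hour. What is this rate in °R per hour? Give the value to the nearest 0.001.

5.220 °R/hour

The quantity depends on a temperature interval, so only the ratio of degree sizes applies; the offset between the scales is irrelevant.
A change of 1°C is a change of 1.8°R, so 2.9 × 1.8 = 5.220.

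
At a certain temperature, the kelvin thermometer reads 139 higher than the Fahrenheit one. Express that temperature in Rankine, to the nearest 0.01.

721.51°R

Let x be the Fahrenheit reading; then the kelvin reading is 5/9·x + 255.372.
(5/9·x + 255.372) - x = 139  ⇒  (-4/9)·x = -116.372  ⇒  x = 261.8375°F.
In Celsius: (261.8375 - 32) × 5/9 = 127.6875°C.
In Rankine: 127.6875 × 1.8 + 491.67 = 721.51°R.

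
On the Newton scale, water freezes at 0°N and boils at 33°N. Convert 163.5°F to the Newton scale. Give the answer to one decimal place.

First in Celsius: (163.5 - 32) × 5/9 = 73.0556°C.
Linearly onto the Newton scale: 0 + (73.0556 / 100) × (33 - 0) = 24.1°N.

24.1°N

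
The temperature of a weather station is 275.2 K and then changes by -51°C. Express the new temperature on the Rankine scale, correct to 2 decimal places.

Initial temperature in Celsius: 275.2 - 273.15 = 2.0500°C.
Final Celsius temperature: 2.0500 - 51.0000 = -48.9500°C.
In Rankine: -48.9500 × 1.8 + 491.67 = 403.56°R.

403.56°R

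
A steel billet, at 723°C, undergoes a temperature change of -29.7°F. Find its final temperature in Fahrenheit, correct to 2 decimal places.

The 29.7°F change is an interval, so only the factor 5/9 applies: -29.7 × 5/9 = -16.5000°C.
Final Celsius temperature: 723.0000 - 16.5000 = 706.5000°C.
In Fahrenheit: 706.5000 × 1.8 + 32 = 1303.70°F.

1303.70°F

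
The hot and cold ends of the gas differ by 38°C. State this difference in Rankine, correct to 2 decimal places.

An interval of 1°C corresponds to 1.8°R.
38 × 1.8 = 68.40.

68.40°R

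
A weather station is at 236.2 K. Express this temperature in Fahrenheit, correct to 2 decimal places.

In Celsius: 236.2 - 273.15 = -36.9500°C.
In Fahrenheit: -36.9500 × 1.8 + 32 = -34.51°F.

-34.51°F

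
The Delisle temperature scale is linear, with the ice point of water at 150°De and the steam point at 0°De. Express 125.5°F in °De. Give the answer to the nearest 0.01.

First in Celsius: (125.5 - 32) × 5/9 = 51.9444°C.
Linearly onto the Delisle scale: 150 + (51.9444 / 100) × (0 - 150) = 72.08°De.

72.08°De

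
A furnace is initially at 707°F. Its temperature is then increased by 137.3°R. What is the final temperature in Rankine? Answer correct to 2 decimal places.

1303.97°R

Initial temperature in Celsius: (707 - 32) × 5/9 = 375.0000°C.
The 137.3°R change is an interval, so only the factor 5/9 applies: +137.3 × 5/9 = +76.2778°C.
Final Celsius temperature: 375.0000 + 76.2778 = 451.2778°C.
In Rankine: 451.2778 × 1.8 + 491.67 = 1303.97°R.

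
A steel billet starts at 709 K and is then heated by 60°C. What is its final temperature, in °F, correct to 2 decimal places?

Initial temperature in Celsius: 709 - 273.15 = 435.8500°C.
Final Celsius temperature: 435.8500 + 60.0000 = 495.8500°C.
In Fahrenheit: 495.8500 × 1.8 + 32 = 924.53°F.

924.53°F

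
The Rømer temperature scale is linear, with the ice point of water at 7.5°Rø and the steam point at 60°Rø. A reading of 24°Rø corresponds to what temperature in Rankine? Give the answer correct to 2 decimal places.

548.24°R

Linear interpolation between the fixed points: C = (24 - 7.5) × 100 / (60 - 7.5) = 31.4286°C.
Then 31.4286 × 1.8 + 491.67 = 548.24°R.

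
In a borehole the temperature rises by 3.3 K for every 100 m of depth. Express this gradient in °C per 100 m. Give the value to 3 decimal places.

The quantity depends on a temperature interval, so only the ratio of degree sizes applies; the offset between the scales is irrelevant.
A change of 1 K is a change of 1°C, so 3.3 × 1 = 3.300.

3.300 °C/100 m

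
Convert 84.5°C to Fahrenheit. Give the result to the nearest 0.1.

184.1°F

In Fahrenheit: 84.5000 × 1.8 + 32 = 184.1°F.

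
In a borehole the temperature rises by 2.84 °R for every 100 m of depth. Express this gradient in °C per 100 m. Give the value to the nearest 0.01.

The quantity depends on a temperature interval, so only the ratio of degree sizes applies; the offset between the scales is irrelevant.
A change of 1°R is a change of 5/9°C, so 2.84 × 5/9 = 1.58.

1.58 °C/100 m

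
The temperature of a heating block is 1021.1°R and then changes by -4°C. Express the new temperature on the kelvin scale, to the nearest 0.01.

Initial temperature in Celsius: (1021.1 - 491.67) × 5/9 = 294.1278°C.
Final Celsius temperature: 294.1278 - 4.0000 = 290.1278°C.
In kelvin: 290.1278 + 273.15 = 563.28 K.

563.28 K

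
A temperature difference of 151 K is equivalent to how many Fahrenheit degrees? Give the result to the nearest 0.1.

Only the scale ratio 1.8 matters for a change in temperature.
151 × 1.8 = 271.8.

271.8°F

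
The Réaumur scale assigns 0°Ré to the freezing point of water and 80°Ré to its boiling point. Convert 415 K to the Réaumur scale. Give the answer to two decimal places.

113.48°Ré

First in Celsius: 415 - 273.15 = 141.8500°C.
Linearly onto the Réaumur scale: 0 + (141.8500 / 100) × (80 - 0) = 113.48°Ré.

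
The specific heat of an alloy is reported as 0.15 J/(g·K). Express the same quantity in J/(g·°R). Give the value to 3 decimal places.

The quantity depends on a temperature interval, so only the ratio of degree sizes applies; the offset between the scales is irrelevant.
A change of 1°R is a change of 5/9 K, so per °R the value is 0.15 × 5/9 = 0.083.

0.083 J/(g·°R)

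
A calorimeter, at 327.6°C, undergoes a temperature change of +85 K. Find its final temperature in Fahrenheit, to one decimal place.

774.7°F

The 85 K change is an interval; Kelvin and Celsius degrees are the same size, so ΔC = +85°C.
Final Celsius temperature: 327.6000 + 85.0000 = 412.6000°C.
In Fahrenheit: 412.6000 × 1.8 + 32 = 774.7°F.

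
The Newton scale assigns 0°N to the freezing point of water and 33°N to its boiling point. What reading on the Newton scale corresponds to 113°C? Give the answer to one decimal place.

Linearly onto the Newton scale: 0 + (113.0000 / 100) × (33 - 0) = 37.3°N.

37.3°N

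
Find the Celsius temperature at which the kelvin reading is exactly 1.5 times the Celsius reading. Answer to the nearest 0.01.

546.30°C

Let C be the Celsius reading. The kelvin reading is K = 1·C + 273.15.
Require K = 1.5·C: 1·C + 273.15 = 1.5·C.
(-0.5)·C = -273.15  ⇒  C = 546.30.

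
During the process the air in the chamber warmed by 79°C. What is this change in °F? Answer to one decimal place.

142.2°F

An interval of 1°C corresponds to 1.8°F.
79 × 1.8 = 142.2.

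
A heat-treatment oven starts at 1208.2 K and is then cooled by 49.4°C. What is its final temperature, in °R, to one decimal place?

2085.8°R

Initial temperature in Celsius: 1208.2 - 273.15 = 935.0500°C.
Final Celsius temperature: 935.0500 - 49.4000 = 885.6500°C.
In Rankine: 885.6500 × 1.8 + 491.67 = 2085.8°R.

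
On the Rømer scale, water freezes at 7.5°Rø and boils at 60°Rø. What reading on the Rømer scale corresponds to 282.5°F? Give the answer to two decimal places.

First in Celsius: (282.5 - 32) × 5/9 = 139.1667°C.
Linearly onto the Rømer scale: 7.5 + (139.1667 / 100) × (60 - 7.5) = 80.56°Rø.

80.56°Rø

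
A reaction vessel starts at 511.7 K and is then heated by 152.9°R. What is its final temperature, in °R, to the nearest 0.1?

Initial temperature in Celsius: 511.7 - 273.15 = 238.5500°C.
The 152.9°R change is an interval, so only the factor 5/9 applies: +152.9 × 5/9 = +84.9444°C.
Final Celsius temperature: 238.5500 + 84.9444 = 323.4944°C.
In Rankine: 323.4944 × 1.8 + 491.67 = 1074.0°R.

1074.0°R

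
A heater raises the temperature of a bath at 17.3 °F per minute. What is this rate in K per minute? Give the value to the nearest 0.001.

9.611 K/minute

Since only a temperature interval is involved, the additive offset between the scales drops out.
A change of 1°F is a change of 5/9 K, so 17.3 × 5/9 = 9.611.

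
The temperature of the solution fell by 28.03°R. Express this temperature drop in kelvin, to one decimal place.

An interval of 1°R corresponds to 5/9 K.
28.03 × 5/9 = 15.6.

15.6 K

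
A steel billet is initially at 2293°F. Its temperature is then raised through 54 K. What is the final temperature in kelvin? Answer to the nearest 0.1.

1583.3 K

Initial temperature in Celsius: (2293 - 32) × 5/9 = 1256.1111°C.
The 54 K change is an interval; Kelvin and Celsius degrees are the same size, so ΔC = +54°C.
Final Celsius temperature: 1256.1111 + 54.0000 = 1310.1111°C.
In kelvin: 1310.1111 + 273.15 = 1583.3 K.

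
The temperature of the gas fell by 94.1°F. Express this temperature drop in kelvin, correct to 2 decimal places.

Only the scale ratio 5/9 matters for a change in temperature.
94.1 × 5/9 = 52.28.

52.28 K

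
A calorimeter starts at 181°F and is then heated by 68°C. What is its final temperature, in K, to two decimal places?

423.93 K

Initial temperature in Celsius: (181 - 32) × 5/9 = 82.7778°C.
Final Celsius temperature: 82.7778 + 68.0000 = 150.7778°C.
In kelvin: 150.7778 + 273.15 = 423.93 K.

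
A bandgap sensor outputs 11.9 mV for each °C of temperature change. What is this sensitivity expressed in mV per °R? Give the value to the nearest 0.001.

6.611 mV per °R

Since only a temperature interval is involved, the additive offset between the scales drops out.
A change of 1°R is a change of 5/9°C, so per °R the value is 11.9 × 5/9 = 6.611.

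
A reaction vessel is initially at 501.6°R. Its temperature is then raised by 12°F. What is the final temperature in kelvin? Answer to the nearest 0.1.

Initial temperature in Celsius: (501.6 - 491.67) × 5/9 = 5.5167°C.
The 12°F change is an interval, so only the factor 5/9 applies: +12 × 5/9 = +6.6667°C.
Final Celsius temperature: 5.5167 + 6.6667 = 12.1833°C.
In kelvin: 12.1833 + 273.15 = 285.3 K.

285.3 K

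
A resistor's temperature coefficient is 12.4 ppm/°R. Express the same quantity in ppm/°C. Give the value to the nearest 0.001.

Since only a temperature interval is involved, the additive offset between the scales drops out.
A change of 1°C is a change of 1.8°R, so per °C the value is 12.4 × 1.8 = 22.320.

22.320 ppm/°C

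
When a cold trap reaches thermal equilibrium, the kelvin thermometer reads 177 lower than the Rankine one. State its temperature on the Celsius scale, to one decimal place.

-51.9°C

Let x be the Rankine reading; then the kelvin reading is 5/9·x.
(5/9·x) - x = -177  ⇒  (-4/9)·x = -177  ⇒  x = 398.2500°R.
In Celsius: (398.25 - 491.67) × 5/9 = -51.9°C.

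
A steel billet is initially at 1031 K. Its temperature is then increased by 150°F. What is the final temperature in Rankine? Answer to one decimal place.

2005.8°R

Initial temperature in Celsius: 1031 - 273.15 = 757.8500°C.
The 150°F change is an interval, so only the factor 5/9 applies: +150 × 5/9 = +83.3333°C.
Final Celsius temperature: 757.8500 + 83.3333 = 841.1833°C.
In Rankine: 841.1833 × 1.8 + 491.67 = 2005.8°R.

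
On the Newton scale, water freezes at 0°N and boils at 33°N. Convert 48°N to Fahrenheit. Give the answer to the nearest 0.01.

293.82°F

Linear interpolation between the fixed points: C = (48 - 0) × 100 / (33 - 0) = 145.4545°C.
Then 145.4545 × 1.8 + 32 = 293.82°F.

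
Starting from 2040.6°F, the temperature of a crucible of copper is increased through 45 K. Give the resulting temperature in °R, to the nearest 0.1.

2581.3°R

Initial temperature in Celsius: (2040.6 - 32) × 5/9 = 1115.8889°C.
The 45 K change is an interval; Kelvin and Celsius degrees are the same size, so ΔC = +45°C.
Final Celsius temperature: 1115.8889 + 45.0000 = 1160.8889°C.
In Rankine: 1160.8889 × 1.8 + 491.67 = 2581.3°R.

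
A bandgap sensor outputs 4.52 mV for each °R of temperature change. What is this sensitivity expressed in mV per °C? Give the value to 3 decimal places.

The quantity depends on a temperature interval, so only the ratio of degree sizes applies; the offset between the scales is irrelevant.
A change of 1°C is a change of 1.8°R, so per °C the value is 4.52 × 1.8 = 8.136.

8.136 mV per °C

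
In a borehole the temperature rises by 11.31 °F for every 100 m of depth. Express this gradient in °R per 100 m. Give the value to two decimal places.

11.31 °R/100 m

The quantity depends on a temperature interval, so only the ratio of degree sizes applies; the offset between the scales is irrelevant.
A change of 1°F is a change of 1°R, so 11.31 × 1 = 11.31.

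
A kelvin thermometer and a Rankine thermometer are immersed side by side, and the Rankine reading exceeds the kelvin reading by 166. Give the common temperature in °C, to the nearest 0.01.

-65.65°C

Let x be the kelvin reading; then the Rankine reading is 1.8·x.
(1.8·x) - x = 166  ⇒  (0.8)·x = 166  ⇒  x = 207.5000 K.
In Celsius: 207.5 - 273.15 = -65.65°C.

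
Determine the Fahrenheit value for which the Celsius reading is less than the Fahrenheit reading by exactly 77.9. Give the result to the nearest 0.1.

Let F be the Fahrenheit reading. The Celsius reading is C = 5/9·F - 17.7778.
Require C - F = -77.9: (-4/9)·F - 17.7778 = -77.9.
F = (-77.9 + 17.7778) / (-4/9) = 135.3.

135.3°F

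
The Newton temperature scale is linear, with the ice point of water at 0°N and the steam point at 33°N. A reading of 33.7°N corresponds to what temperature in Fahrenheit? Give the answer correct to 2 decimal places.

215.82°F

Linear interpolation between the fixed points: C = (33.7 - 0) × 100 / (33 - 0) = 102.1212°C.
Then 102.1212 × 1.8 + 32 = 215.82°F.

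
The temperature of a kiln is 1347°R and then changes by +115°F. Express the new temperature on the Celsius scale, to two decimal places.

539.07°C

Initial temperature in Celsius: (1347 - 491.67) × 5/9 = 475.1833°C.
The 115°F change is an interval, so only the factor 5/9 applies: +115 × 5/9 = +63.8889°C.
Final Celsius temperature: 475.1833 + 63.8889 = 539.0722°C.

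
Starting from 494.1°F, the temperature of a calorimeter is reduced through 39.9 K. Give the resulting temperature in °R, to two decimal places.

Initial temperature in Celsius: (494.1 - 32) × 5/9 = 256.7222°C.
The 39.9 K change is an interval; Kelvin and Celsius degrees are the same size, so ΔC = -39.9°C.
Final Celsius temperature: 256.7222 - 39.9000 = 216.8222°C.
In Rankine: 216.8222 × 1.8 + 491.67 = 881.95°R.

881.95°R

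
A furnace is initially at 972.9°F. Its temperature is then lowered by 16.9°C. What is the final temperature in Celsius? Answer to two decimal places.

505.82°C

Initial temperature in Celsius: (972.9 - 32) × 5/9 = 522.7222°C.
Final Celsius temperature: 522.7222 - 16.9000 = 505.8222°C.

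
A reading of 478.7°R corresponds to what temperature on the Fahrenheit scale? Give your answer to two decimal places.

In Celsius: (478.7 - 491.67) × 5/9 = -7.2056°C.
In Fahrenheit: -7.2056 × 1.8 + 32 = 19.03°F.

19.03°F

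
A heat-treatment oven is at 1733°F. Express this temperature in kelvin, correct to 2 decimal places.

1218.15 K

In Celsius: (1733 - 32) × 5/9 = 945.0000°C.
In kelvin: 945.0000 + 273.15 = 1218.15 K.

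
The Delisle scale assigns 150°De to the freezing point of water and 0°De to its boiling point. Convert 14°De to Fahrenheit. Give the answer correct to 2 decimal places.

195.20°F

Linear interpolation between the fixed points: C = (14 - 150) × 100 / (0 - 150) = 90.6667°C.
Then 90.6667 × 1.8 + 32 = 195.20°F.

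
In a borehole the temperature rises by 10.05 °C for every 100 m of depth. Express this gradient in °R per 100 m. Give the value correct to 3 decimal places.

Since only a temperature interval is involved, the additive offset between the scales drops out.
A change of 1°C is a change of 1.8°R, so 10.05 × 1.8 = 18.090.

18.090 °R/100 m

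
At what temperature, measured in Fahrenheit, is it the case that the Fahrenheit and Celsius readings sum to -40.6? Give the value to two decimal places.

Let F be the Fahrenheit reading. The Celsius reading is C = 5/9·F - 17.7778.
Require F + C = -40.6: (14/9)·F - 17.7778 = -40.6.
F = (-40.6 + 17.7778) / (14/9) = -14.67.

-14.67°F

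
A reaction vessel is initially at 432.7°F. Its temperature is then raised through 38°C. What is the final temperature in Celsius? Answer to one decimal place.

Initial temperature in Celsius: (432.7 - 32) × 5/9 = 222.6111°C.
Final Celsius temperature: 222.6111 + 38.0000 = 260.6111°C.

260.6°C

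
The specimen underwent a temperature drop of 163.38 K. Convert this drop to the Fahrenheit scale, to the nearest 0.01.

Only the scale ratio 1.8 matters for a change in temperature.
163.38 × 1.8 = 294.08.

294.08°F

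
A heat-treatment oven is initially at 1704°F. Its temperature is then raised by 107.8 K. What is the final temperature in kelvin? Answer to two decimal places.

1309.84 K

Initial temperature in Celsius: (1704 - 32) × 5/9 = 928.8889°C.
The 107.8 K change is an interval; Kelvin and Celsius degrees are the same size, so ΔC = +107.8°C.
Final Celsius temperature: 928.8889 + 107.8000 = 1036.6889°C.
In kelvin: 1036.6889 + 273.15 = 1309.84 K.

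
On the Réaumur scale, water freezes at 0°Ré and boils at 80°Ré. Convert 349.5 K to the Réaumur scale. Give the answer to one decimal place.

First in Celsius: 349.5 - 273.15 = 76.3500°C.
Linearly onto the Réaumur scale: 0 + (76.3500 / 100) × (80 - 0) = 61.1°Ré.

61.1°Ré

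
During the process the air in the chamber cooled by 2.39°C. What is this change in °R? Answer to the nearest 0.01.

4.30°R

An interval of 1°C corresponds to 1.8°R.
2.39 × 1.8 = 4.30.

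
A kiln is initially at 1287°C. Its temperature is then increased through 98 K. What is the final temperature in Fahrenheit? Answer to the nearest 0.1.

The 98 K change is an interval; Kelvin and Celsius degrees are the same size, so ΔC = +98°C.
Final Celsius temperature: 1287.0000 + 98.0000 = 1385.0000°C.
In Fahrenheit: 1385.0000 × 1.8 + 32 = 2525.0°F.

2525.0°F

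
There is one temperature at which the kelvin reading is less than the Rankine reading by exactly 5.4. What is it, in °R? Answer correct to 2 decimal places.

12.15°R

Let R be the Rankine reading. The kelvin reading is K = 5/9·R.
Require K - R = -5.4: (-4/9)·R = -5.4.
R = (-5.4) / (-4/9) = 12.15.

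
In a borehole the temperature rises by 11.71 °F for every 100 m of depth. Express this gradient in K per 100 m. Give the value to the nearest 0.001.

6.506 K/100 m

Since only a temperature interval is involved, the additive offset between the scales drops out.
A change of 1°F is a change of 5/9 K, so 11.71 × 5/9 = 6.506.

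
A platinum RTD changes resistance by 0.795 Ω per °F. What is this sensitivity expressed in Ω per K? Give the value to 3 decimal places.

Since only a temperature interval is involved, the additive offset between the scales drops out.
A change of 1 K is a change of 1.8°F, so per K the value is 0.795 × 1.8 = 1.431.

1.431 Ω per K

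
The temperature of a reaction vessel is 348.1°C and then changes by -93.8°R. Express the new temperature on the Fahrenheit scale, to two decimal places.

564.78°F

The 93.8°R change is an interval, so only the factor 5/9 applies: -93.8 × 5/9 = -52.1111°C.
Final Celsius temperature: 348.1000 - 52.1111 = 295.9889°C.
In Fahrenheit: 295.9889 × 1.8 + 32 = 564.78°F.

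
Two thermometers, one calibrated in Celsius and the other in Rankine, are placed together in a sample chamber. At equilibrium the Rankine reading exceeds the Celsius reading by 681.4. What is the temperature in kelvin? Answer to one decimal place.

510.3 K

Let x be the Celsius reading; then the Rankine reading is 1.8·x + 491.67.
(1.8·x + 491.67) - x = 681.4  ⇒  (0.8)·x = 189.73  ⇒  x = 237.1625°C.
In kelvin: 237.1625 + 273.15 = 510.3 K.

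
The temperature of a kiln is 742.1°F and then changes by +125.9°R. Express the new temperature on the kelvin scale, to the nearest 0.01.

737.59 K

Initial temperature in Celsius: (742.1 - 32) × 5/9 = 394.5000°C.
The 125.9°R change is an interval, so only the factor 5/9 applies: +125.9 × 5/9 = +69.9444°C.
Final Celsius temperature: 394.5000 + 69.9444 = 464.4444°C.
In kelvin: 464.4444 + 273.15 = 737.59 K.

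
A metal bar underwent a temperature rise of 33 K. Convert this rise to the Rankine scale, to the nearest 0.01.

Only the scale ratio 1.8 matters for a change in temperature.
33 × 1.8 = 59.40.

59.40°R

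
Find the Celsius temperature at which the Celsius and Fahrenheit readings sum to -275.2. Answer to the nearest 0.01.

Let C be the Celsius reading. The Fahrenheit reading is F = 1.8·C + 32.
Require C + F = -275.2: (2.8)·C + 32 = -275.2.
C = (-275.2 - 32) / (2.8) = -109.71.

-109.71°C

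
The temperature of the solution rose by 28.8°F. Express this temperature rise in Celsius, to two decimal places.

Only the scale ratio 5/9 matters for a change in temperature.
28.8 × 5/9 = 16.00.

16.00°C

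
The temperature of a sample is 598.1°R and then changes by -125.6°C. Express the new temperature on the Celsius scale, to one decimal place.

-66.5°C

Initial temperature in Celsius: (598.1 - 491.67) × 5/9 = 59.1278°C.
Final Celsius temperature: 59.1278 - 125.6000 = -66.4722°C.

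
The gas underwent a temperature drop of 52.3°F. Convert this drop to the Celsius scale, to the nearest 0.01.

29.06°C

An interval of 1°F corresponds to 5/9°C.
52.3 × 5/9 = 29.06.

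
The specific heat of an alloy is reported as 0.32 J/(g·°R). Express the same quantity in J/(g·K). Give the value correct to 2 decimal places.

The quantity depends on a temperature interval, so only the ratio of degree sizes applies; the offset between the scales is irrelevant.
A change of 1 K is a change of 1.8°R, so per K the value is 0.32 × 1.8 = 0.58.

0.58 J/(g·K)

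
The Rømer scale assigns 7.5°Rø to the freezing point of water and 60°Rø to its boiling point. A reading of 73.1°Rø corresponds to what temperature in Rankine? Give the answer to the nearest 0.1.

Linear interpolation between the fixed points: C = (73.1 - 7.5) × 100 / (60 - 7.5) = 124.9524°C.
Then 124.9524 × 1.8 + 491.67 = 716.6°R.

716.6°R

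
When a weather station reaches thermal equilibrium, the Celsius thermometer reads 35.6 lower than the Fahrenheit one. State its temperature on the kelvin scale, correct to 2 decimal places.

Let x be the Fahrenheit reading; then the Celsius reading is 5/9·x - 17.7778.
(5/9·x - 17.7778) - x = -35.6  ⇒  (-4/9)·x = -17.8222  ⇒  x = 40.1000°F.
In Celsius: (40.1 - 32) × 5/9 = 4.5000°C.
In kelvin: 4.5000 + 273.15 = 277.65 K.

277.65 K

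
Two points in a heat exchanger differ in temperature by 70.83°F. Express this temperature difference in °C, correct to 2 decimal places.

Only the scale ratio 5/9 matters for a change in temperature.
70.83 × 5/9 = 39.35.

39.35°C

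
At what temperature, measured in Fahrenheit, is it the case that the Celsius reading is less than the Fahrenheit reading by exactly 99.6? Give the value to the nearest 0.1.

184.1°F

Let F be the Fahrenheit reading. The Celsius reading is C = 5/9·F - 17.7778.
Require C - F = -99.6: (-4/9)·F - 17.7778 = -99.6.
F = (-99.6 + 17.7778) / (-4/9) = 184.1.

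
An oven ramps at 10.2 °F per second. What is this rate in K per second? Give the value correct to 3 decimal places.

The quantity depends on a temperature interval, so only the ratio of degree sizes applies; the offset between the scales is irrelevant.
A change of 1°F is a change of 5/9 K, so 10.2 × 5/9 = 5.667.

5.667 K/second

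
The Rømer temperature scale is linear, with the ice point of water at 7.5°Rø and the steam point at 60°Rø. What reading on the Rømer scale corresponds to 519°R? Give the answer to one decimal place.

First in Celsius: (519 - 491.67) × 5/9 = 15.1833°C.
Linearly onto the Rømer scale: 7.5 + (15.1833 / 100) × (60 - 7.5) = 15.5°Rø.

15.5°Rø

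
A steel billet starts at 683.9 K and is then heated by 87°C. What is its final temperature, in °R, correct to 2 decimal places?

Initial temperature in Celsius: 683.9 - 273.15 = 410.7500°C.
Final Celsius temperature: 410.7500 + 87.0000 = 497.7500°C.
In Rankine: 497.7500 × 1.8 + 491.67 = 1387.62°R.

1387.62°R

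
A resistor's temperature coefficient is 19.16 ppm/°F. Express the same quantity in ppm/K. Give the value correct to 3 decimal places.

The quantity depends on a temperature interval, so only the ratio of degree sizes applies; the offset between the scales is irrelevant.
A change of 1 K is a change of 1.8°F, so per K the value is 19.16 × 1.8 = 34.488.

34.488 ppm/K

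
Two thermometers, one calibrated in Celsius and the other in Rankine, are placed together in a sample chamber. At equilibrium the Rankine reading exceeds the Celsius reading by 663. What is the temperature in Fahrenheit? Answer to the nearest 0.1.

417.5°F

Let x be the Celsius reading; then the Rankine reading is 1.8·x + 491.67.
(1.8·x + 491.67) - x = 663  ⇒  (0.8)·x = 171.33  ⇒  x = 214.1625°C.
In Fahrenheit: 214.1625 × 1.8 + 32 = 417.5°F.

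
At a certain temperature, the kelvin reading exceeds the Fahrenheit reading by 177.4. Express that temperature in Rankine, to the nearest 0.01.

Let x be the Fahrenheit reading; then the kelvin reading is 5/9·x + 255.372.
(5/9·x + 255.372) - x = 177.4  ⇒  (-4/9)·x = -77.9722  ⇒  x = 175.4375°F.
In Celsius: (175.4375 - 32) × 5/9 = 79.6875°C.
In Rankine: 79.6875 × 1.8 + 491.67 = 635.11°R.

635.11°R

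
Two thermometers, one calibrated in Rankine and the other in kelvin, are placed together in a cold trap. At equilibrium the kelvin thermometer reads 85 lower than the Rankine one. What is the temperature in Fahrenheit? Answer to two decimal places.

Let x be the Rankine reading; then the kelvin reading is 5/9·x.
(5/9·x) - x = -85  ⇒  (-4/9)·x = -85  ⇒  x = 191.2500°R.
In Celsius: (191.25 - 491.67) × 5/9 = -166.9000°C.
In Fahrenheit: -166.9000 × 1.8 + 32 = -268.42°F.

-268.42°F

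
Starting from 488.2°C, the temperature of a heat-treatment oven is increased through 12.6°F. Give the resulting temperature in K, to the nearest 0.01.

768.35 K

The 12.6°F change is an interval, so only the factor 5/9 applies: +12.6 × 5/9 = +7.0000°C.
Final Celsius temperature: 488.2000 + 7.0000 = 495.2000°C.
In kelvin: 495.2000 + 273.15 = 768.35 K.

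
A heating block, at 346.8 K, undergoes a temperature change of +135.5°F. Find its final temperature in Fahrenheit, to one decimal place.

Initial temperature in Celsius: 346.8 - 273.15 = 73.6500°C.
The 135.5°F change is an interval, so only the factor 5/9 applies: +135.5 × 5/9 = +75.2778°C.
Final Celsius temperature: 73.6500 + 75.2778 = 148.9278°C.
In Fahrenheit: 148.9278 × 1.8 + 32 = 300.1°F.

300.1°F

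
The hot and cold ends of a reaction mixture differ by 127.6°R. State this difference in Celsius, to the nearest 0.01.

For a temperature interval the offset drops out; only the factor 5/9 applies.
127.6 × 5/9 = 70.89.

70.89°C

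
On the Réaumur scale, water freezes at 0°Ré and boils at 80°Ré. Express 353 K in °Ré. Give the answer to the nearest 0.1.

First in Celsius: 353 - 273.15 = 79.8500°C.
Linearly onto the Réaumur scale: 0 + (79.8500 / 100) × (80 - 0) = 63.9°Ré.

63.9°Ré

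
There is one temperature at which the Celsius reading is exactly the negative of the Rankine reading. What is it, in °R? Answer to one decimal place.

175.6°R

Let R be the Rankine reading. The Celsius reading is C = 5/9·R - 273.15.
Require C = -1·R: 5/9·R - 273.15 = -1·R.
(14/9)·R = 273.15  ⇒  R = 175.6.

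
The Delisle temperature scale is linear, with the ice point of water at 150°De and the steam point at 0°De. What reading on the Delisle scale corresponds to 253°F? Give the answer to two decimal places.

First in Celsius: (253 - 32) × 5/9 = 122.7778°C.
Linearly onto the Delisle scale: 150 + (122.7778 / 100) × (0 - 150) = -34.17°De.

-34.17°De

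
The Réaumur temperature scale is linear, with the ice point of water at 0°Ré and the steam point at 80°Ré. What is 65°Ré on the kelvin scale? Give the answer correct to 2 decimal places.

354.40 K

Linear interpolation between the fixed points: C = (65 - 0) × 100 / (80 - 0) = 81.2500°C.
Then 81.2500 + 273.15 = 354.40 K.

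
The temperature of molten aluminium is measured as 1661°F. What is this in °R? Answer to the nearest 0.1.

In Celsius: (1661 - 32) × 5/9 = 905.0000°C.
In Rankine: 905.0000 × 1.8 + 491.67 = 2120.7°R.

2120.7°R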